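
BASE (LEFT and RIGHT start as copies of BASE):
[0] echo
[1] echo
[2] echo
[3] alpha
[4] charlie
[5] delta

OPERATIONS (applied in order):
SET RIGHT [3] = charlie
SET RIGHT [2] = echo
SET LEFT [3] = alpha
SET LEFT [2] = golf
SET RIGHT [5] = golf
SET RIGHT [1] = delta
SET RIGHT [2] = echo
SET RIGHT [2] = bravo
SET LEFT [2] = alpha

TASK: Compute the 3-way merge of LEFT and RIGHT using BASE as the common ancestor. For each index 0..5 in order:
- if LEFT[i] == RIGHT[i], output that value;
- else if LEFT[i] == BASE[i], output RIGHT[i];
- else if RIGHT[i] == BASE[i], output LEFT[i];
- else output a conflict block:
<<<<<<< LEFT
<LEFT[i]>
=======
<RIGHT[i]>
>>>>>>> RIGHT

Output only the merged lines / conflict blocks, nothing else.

Answer: echo
delta
<<<<<<< LEFT
alpha
=======
bravo
>>>>>>> RIGHT
charlie
charlie
golf

Derivation:
Final LEFT:  [echo, echo, alpha, alpha, charlie, delta]
Final RIGHT: [echo, delta, bravo, charlie, charlie, golf]
i=0: L=echo R=echo -> agree -> echo
i=1: L=echo=BASE, R=delta -> take RIGHT -> delta
i=2: BASE=echo L=alpha R=bravo all differ -> CONFLICT
i=3: L=alpha=BASE, R=charlie -> take RIGHT -> charlie
i=4: L=charlie R=charlie -> agree -> charlie
i=5: L=delta=BASE, R=golf -> take RIGHT -> golf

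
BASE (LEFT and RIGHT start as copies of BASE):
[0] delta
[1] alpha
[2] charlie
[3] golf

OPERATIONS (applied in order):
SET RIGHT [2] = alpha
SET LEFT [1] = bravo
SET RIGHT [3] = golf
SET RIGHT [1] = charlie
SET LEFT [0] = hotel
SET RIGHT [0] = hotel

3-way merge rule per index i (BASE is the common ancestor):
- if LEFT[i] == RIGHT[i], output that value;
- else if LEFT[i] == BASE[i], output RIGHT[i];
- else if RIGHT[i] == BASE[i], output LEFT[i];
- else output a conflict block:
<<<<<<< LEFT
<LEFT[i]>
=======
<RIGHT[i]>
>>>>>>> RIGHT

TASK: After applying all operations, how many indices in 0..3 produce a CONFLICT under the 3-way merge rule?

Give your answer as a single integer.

Final LEFT:  [hotel, bravo, charlie, golf]
Final RIGHT: [hotel, charlie, alpha, golf]
i=0: L=hotel R=hotel -> agree -> hotel
i=1: BASE=alpha L=bravo R=charlie all differ -> CONFLICT
i=2: L=charlie=BASE, R=alpha -> take RIGHT -> alpha
i=3: L=golf R=golf -> agree -> golf
Conflict count: 1

Answer: 1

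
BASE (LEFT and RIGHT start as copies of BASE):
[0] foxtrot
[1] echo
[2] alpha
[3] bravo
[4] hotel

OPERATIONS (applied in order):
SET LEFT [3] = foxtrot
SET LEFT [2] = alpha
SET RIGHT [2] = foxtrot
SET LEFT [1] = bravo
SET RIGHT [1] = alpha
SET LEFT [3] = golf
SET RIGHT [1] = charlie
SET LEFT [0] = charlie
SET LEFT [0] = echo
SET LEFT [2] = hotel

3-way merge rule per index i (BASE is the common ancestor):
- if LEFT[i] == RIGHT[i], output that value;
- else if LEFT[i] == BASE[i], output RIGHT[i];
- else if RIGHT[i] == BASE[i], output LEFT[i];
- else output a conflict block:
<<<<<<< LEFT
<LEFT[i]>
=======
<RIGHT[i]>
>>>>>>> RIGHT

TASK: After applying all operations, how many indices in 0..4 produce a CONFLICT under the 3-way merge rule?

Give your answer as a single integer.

Answer: 2

Derivation:
Final LEFT:  [echo, bravo, hotel, golf, hotel]
Final RIGHT: [foxtrot, charlie, foxtrot, bravo, hotel]
i=0: L=echo, R=foxtrot=BASE -> take LEFT -> echo
i=1: BASE=echo L=bravo R=charlie all differ -> CONFLICT
i=2: BASE=alpha L=hotel R=foxtrot all differ -> CONFLICT
i=3: L=golf, R=bravo=BASE -> take LEFT -> golf
i=4: L=hotel R=hotel -> agree -> hotel
Conflict count: 2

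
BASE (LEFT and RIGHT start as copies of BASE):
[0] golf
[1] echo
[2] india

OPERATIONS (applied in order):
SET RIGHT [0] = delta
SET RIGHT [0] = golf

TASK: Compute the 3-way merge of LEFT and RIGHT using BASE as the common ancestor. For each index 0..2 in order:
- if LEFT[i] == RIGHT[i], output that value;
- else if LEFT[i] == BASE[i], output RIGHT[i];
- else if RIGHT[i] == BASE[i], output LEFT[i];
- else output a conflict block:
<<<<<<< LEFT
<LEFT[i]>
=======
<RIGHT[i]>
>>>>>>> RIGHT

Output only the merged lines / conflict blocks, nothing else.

Answer: golf
echo
india

Derivation:
Final LEFT:  [golf, echo, india]
Final RIGHT: [golf, echo, india]
i=0: L=golf R=golf -> agree -> golf
i=1: L=echo R=echo -> agree -> echo
i=2: L=india R=india -> agree -> india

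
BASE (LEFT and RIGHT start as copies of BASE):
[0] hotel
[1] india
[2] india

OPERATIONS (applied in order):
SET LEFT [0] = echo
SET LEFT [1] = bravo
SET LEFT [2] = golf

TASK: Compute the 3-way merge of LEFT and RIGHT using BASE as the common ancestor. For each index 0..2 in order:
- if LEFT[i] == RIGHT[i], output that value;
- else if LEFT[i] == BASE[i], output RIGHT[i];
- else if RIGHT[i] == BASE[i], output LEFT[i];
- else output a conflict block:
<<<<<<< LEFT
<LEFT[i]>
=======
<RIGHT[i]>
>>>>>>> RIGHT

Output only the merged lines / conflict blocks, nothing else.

Final LEFT:  [echo, bravo, golf]
Final RIGHT: [hotel, india, india]
i=0: L=echo, R=hotel=BASE -> take LEFT -> echo
i=1: L=bravo, R=india=BASE -> take LEFT -> bravo
i=2: L=golf, R=india=BASE -> take LEFT -> golf

Answer: echo
bravo
golf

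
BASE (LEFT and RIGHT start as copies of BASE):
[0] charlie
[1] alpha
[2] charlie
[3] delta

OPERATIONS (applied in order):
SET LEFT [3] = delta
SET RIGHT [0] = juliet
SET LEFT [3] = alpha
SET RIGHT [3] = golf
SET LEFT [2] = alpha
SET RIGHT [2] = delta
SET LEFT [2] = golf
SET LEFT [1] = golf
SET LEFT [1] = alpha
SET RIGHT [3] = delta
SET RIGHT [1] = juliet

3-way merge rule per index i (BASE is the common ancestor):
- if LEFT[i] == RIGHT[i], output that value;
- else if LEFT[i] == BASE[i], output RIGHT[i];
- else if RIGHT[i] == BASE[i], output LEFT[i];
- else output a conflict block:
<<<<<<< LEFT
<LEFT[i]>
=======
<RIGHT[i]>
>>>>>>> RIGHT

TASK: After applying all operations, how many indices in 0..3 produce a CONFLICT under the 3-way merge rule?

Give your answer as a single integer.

Final LEFT:  [charlie, alpha, golf, alpha]
Final RIGHT: [juliet, juliet, delta, delta]
i=0: L=charlie=BASE, R=juliet -> take RIGHT -> juliet
i=1: L=alpha=BASE, R=juliet -> take RIGHT -> juliet
i=2: BASE=charlie L=golf R=delta all differ -> CONFLICT
i=3: L=alpha, R=delta=BASE -> take LEFT -> alpha
Conflict count: 1

Answer: 1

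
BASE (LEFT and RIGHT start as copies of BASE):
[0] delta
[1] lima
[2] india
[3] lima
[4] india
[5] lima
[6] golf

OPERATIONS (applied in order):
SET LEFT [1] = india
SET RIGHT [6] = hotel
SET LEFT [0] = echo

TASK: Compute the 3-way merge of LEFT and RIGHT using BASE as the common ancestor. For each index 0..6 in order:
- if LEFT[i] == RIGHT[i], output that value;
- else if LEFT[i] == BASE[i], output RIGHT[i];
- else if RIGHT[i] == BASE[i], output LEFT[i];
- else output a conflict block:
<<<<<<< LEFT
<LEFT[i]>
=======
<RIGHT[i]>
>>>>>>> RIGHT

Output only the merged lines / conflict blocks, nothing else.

Answer: echo
india
india
lima
india
lima
hotel

Derivation:
Final LEFT:  [echo, india, india, lima, india, lima, golf]
Final RIGHT: [delta, lima, india, lima, india, lima, hotel]
i=0: L=echo, R=delta=BASE -> take LEFT -> echo
i=1: L=india, R=lima=BASE -> take LEFT -> india
i=2: L=india R=india -> agree -> india
i=3: L=lima R=lima -> agree -> lima
i=4: L=india R=india -> agree -> india
i=5: L=lima R=lima -> agree -> lima
i=6: L=golf=BASE, R=hotel -> take RIGHT -> hotel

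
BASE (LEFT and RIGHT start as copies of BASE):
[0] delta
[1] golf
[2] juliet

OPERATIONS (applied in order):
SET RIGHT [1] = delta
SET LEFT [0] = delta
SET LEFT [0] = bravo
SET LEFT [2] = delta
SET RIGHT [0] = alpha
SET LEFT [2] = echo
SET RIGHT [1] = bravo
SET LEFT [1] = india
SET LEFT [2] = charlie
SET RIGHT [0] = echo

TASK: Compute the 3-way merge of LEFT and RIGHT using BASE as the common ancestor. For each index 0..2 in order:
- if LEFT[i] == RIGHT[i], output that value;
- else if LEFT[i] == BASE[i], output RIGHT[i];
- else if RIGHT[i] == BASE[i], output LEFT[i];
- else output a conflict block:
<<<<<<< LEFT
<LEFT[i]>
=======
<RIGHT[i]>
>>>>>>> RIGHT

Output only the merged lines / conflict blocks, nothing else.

Answer: <<<<<<< LEFT
bravo
=======
echo
>>>>>>> RIGHT
<<<<<<< LEFT
india
=======
bravo
>>>>>>> RIGHT
charlie

Derivation:
Final LEFT:  [bravo, india, charlie]
Final RIGHT: [echo, bravo, juliet]
i=0: BASE=delta L=bravo R=echo all differ -> CONFLICT
i=1: BASE=golf L=india R=bravo all differ -> CONFLICT
i=2: L=charlie, R=juliet=BASE -> take LEFT -> charlie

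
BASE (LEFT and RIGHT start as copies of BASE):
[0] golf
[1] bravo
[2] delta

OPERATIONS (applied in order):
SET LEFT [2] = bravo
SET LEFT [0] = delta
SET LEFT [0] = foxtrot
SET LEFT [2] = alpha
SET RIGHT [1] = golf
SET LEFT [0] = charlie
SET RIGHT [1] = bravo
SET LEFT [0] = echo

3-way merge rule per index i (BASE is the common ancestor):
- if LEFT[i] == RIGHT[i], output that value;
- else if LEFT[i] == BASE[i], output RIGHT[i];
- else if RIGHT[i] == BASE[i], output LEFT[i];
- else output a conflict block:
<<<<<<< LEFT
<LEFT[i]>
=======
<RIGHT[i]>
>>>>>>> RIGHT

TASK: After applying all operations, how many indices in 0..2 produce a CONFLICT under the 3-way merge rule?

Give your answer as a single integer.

Answer: 0

Derivation:
Final LEFT:  [echo, bravo, alpha]
Final RIGHT: [golf, bravo, delta]
i=0: L=echo, R=golf=BASE -> take LEFT -> echo
i=1: L=bravo R=bravo -> agree -> bravo
i=2: L=alpha, R=delta=BASE -> take LEFT -> alpha
Conflict count: 0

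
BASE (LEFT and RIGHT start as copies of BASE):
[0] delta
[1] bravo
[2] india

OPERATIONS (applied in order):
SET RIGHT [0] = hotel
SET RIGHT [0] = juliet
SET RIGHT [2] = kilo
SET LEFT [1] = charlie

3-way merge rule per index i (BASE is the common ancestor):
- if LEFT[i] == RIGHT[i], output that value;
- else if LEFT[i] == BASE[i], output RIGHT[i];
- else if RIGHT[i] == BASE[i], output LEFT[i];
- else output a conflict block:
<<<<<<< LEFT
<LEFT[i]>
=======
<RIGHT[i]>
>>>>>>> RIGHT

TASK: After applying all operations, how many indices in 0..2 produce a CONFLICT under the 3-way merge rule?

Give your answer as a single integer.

Answer: 0

Derivation:
Final LEFT:  [delta, charlie, india]
Final RIGHT: [juliet, bravo, kilo]
i=0: L=delta=BASE, R=juliet -> take RIGHT -> juliet
i=1: L=charlie, R=bravo=BASE -> take LEFT -> charlie
i=2: L=india=BASE, R=kilo -> take RIGHT -> kilo
Conflict count: 0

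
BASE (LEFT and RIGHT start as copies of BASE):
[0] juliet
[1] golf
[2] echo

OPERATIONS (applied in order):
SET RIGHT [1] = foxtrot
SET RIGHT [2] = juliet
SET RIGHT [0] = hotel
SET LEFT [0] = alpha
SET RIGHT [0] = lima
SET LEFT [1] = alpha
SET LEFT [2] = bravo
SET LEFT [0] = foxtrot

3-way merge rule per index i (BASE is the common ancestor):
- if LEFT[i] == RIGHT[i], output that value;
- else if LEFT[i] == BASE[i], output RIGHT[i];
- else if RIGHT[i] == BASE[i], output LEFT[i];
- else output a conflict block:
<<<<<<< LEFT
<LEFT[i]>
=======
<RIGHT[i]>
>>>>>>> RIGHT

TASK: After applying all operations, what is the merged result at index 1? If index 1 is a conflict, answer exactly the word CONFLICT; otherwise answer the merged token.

Final LEFT:  [foxtrot, alpha, bravo]
Final RIGHT: [lima, foxtrot, juliet]
i=0: BASE=juliet L=foxtrot R=lima all differ -> CONFLICT
i=1: BASE=golf L=alpha R=foxtrot all differ -> CONFLICT
i=2: BASE=echo L=bravo R=juliet all differ -> CONFLICT
Index 1 -> CONFLICT

Answer: CONFLICT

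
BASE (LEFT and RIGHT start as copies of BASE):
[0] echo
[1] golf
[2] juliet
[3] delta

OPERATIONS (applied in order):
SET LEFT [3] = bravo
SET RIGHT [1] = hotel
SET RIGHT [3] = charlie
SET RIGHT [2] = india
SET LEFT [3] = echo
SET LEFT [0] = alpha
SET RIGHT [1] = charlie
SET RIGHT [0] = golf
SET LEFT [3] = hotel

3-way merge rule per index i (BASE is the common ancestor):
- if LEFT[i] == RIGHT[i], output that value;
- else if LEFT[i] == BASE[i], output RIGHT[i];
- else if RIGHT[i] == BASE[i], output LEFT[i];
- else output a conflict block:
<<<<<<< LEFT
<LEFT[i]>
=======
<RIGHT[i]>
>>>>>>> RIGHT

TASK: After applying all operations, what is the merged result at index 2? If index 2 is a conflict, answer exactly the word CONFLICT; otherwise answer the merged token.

Answer: india

Derivation:
Final LEFT:  [alpha, golf, juliet, hotel]
Final RIGHT: [golf, charlie, india, charlie]
i=0: BASE=echo L=alpha R=golf all differ -> CONFLICT
i=1: L=golf=BASE, R=charlie -> take RIGHT -> charlie
i=2: L=juliet=BASE, R=india -> take RIGHT -> india
i=3: BASE=delta L=hotel R=charlie all differ -> CONFLICT
Index 2 -> india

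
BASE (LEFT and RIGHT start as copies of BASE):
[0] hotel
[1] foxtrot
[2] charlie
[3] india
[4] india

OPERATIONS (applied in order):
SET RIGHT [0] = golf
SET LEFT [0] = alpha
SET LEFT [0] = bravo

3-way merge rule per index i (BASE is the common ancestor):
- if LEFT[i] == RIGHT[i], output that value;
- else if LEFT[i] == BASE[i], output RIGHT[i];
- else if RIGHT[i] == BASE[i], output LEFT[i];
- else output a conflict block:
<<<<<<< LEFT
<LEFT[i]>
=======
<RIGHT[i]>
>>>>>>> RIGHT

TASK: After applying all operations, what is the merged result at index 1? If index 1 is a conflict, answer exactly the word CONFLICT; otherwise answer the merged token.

Final LEFT:  [bravo, foxtrot, charlie, india, india]
Final RIGHT: [golf, foxtrot, charlie, india, india]
i=0: BASE=hotel L=bravo R=golf all differ -> CONFLICT
i=1: L=foxtrot R=foxtrot -> agree -> foxtrot
i=2: L=charlie R=charlie -> agree -> charlie
i=3: L=india R=india -> agree -> india
i=4: L=india R=india -> agree -> india
Index 1 -> foxtrot

Answer: foxtrot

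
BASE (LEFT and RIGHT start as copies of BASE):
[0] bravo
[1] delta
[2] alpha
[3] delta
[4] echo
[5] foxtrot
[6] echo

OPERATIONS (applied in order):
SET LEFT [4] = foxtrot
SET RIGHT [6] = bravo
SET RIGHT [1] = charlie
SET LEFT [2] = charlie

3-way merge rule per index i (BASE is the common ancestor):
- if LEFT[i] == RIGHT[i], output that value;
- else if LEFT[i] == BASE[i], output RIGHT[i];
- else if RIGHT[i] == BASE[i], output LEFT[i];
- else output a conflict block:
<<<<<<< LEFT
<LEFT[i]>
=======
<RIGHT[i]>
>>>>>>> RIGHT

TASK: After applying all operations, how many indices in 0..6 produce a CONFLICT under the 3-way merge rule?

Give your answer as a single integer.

Final LEFT:  [bravo, delta, charlie, delta, foxtrot, foxtrot, echo]
Final RIGHT: [bravo, charlie, alpha, delta, echo, foxtrot, bravo]
i=0: L=bravo R=bravo -> agree -> bravo
i=1: L=delta=BASE, R=charlie -> take RIGHT -> charlie
i=2: L=charlie, R=alpha=BASE -> take LEFT -> charlie
i=3: L=delta R=delta -> agree -> delta
i=4: L=foxtrot, R=echo=BASE -> take LEFT -> foxtrot
i=5: L=foxtrot R=foxtrot -> agree -> foxtrot
i=6: L=echo=BASE, R=bravo -> take RIGHT -> bravo
Conflict count: 0

Answer: 0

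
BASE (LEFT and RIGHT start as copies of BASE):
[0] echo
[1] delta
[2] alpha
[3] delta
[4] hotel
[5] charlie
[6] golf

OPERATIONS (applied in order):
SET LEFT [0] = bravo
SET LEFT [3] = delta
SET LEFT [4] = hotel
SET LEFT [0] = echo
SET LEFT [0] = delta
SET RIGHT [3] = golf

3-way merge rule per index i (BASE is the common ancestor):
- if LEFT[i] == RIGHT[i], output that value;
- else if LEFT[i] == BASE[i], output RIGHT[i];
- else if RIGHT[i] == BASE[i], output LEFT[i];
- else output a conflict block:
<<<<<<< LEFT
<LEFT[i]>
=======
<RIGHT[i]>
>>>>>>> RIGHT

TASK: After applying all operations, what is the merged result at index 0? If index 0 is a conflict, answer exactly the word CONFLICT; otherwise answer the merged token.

Answer: delta

Derivation:
Final LEFT:  [delta, delta, alpha, delta, hotel, charlie, golf]
Final RIGHT: [echo, delta, alpha, golf, hotel, charlie, golf]
i=0: L=delta, R=echo=BASE -> take LEFT -> delta
i=1: L=delta R=delta -> agree -> delta
i=2: L=alpha R=alpha -> agree -> alpha
i=3: L=delta=BASE, R=golf -> take RIGHT -> golf
i=4: L=hotel R=hotel -> agree -> hotel
i=5: L=charlie R=charlie -> agree -> charlie
i=6: L=golf R=golf -> agree -> golf
Index 0 -> delta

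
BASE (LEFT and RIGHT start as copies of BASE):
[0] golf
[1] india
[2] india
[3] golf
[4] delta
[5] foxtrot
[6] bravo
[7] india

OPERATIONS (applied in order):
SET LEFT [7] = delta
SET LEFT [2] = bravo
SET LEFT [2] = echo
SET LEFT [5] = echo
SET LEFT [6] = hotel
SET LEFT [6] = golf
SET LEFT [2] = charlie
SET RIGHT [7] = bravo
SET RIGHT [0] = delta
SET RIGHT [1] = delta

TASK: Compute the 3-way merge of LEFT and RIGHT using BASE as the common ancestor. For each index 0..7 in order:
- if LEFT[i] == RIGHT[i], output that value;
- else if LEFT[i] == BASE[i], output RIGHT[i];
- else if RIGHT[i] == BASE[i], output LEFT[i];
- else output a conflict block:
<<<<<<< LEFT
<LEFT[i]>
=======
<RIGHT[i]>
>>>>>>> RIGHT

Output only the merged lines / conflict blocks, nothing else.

Final LEFT:  [golf, india, charlie, golf, delta, echo, golf, delta]
Final RIGHT: [delta, delta, india, golf, delta, foxtrot, bravo, bravo]
i=0: L=golf=BASE, R=delta -> take RIGHT -> delta
i=1: L=india=BASE, R=delta -> take RIGHT -> delta
i=2: L=charlie, R=india=BASE -> take LEFT -> charlie
i=3: L=golf R=golf -> agree -> golf
i=4: L=delta R=delta -> agree -> delta
i=5: L=echo, R=foxtrot=BASE -> take LEFT -> echo
i=6: L=golf, R=bravo=BASE -> take LEFT -> golf
i=7: BASE=india L=delta R=bravo all differ -> CONFLICT

Answer: delta
delta
charlie
golf
delta
echo
golf
<<<<<<< LEFT
delta
=======
bravo
>>>>>>> RIGHT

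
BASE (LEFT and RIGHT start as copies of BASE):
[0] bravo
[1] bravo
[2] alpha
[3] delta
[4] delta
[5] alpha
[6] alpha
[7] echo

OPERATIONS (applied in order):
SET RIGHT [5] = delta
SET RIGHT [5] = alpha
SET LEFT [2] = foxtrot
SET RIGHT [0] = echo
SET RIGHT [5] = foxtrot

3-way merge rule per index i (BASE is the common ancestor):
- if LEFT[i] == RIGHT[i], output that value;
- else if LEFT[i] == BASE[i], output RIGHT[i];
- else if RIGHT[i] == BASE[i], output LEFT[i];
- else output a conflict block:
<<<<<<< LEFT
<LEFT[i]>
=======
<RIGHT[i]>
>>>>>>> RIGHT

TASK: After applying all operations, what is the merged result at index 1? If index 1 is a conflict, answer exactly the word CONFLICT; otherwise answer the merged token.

Answer: bravo

Derivation:
Final LEFT:  [bravo, bravo, foxtrot, delta, delta, alpha, alpha, echo]
Final RIGHT: [echo, bravo, alpha, delta, delta, foxtrot, alpha, echo]
i=0: L=bravo=BASE, R=echo -> take RIGHT -> echo
i=1: L=bravo R=bravo -> agree -> bravo
i=2: L=foxtrot, R=alpha=BASE -> take LEFT -> foxtrot
i=3: L=delta R=delta -> agree -> delta
i=4: L=delta R=delta -> agree -> delta
i=5: L=alpha=BASE, R=foxtrot -> take RIGHT -> foxtrot
i=6: L=alpha R=alpha -> agree -> alpha
i=7: L=echo R=echo -> agree -> echo
Index 1 -> bravo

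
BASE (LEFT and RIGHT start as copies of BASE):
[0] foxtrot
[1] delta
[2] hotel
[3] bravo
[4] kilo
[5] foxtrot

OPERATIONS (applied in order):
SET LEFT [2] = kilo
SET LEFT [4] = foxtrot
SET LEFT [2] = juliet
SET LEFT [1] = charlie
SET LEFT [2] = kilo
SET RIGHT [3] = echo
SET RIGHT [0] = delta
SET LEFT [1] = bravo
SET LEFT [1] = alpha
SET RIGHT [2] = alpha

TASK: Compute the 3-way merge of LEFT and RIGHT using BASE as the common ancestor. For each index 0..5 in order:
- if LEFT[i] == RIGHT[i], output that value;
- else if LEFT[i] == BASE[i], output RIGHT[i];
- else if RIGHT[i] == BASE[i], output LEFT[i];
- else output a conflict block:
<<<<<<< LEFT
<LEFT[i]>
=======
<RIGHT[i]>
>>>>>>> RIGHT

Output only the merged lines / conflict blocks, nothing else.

Answer: delta
alpha
<<<<<<< LEFT
kilo
=======
alpha
>>>>>>> RIGHT
echo
foxtrot
foxtrot

Derivation:
Final LEFT:  [foxtrot, alpha, kilo, bravo, foxtrot, foxtrot]
Final RIGHT: [delta, delta, alpha, echo, kilo, foxtrot]
i=0: L=foxtrot=BASE, R=delta -> take RIGHT -> delta
i=1: L=alpha, R=delta=BASE -> take LEFT -> alpha
i=2: BASE=hotel L=kilo R=alpha all differ -> CONFLICT
i=3: L=bravo=BASE, R=echo -> take RIGHT -> echo
i=4: L=foxtrot, R=kilo=BASE -> take LEFT -> foxtrot
i=5: L=foxtrot R=foxtrot -> agree -> foxtrot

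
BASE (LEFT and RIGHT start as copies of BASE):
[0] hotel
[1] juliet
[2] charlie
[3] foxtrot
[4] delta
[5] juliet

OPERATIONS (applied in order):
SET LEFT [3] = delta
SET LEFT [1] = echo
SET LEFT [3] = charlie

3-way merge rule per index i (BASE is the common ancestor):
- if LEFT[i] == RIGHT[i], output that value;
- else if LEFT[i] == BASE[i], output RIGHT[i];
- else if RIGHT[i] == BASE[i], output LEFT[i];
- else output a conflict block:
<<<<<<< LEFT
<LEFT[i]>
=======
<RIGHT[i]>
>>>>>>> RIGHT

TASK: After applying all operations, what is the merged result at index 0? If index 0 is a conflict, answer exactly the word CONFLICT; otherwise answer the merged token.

Answer: hotel

Derivation:
Final LEFT:  [hotel, echo, charlie, charlie, delta, juliet]
Final RIGHT: [hotel, juliet, charlie, foxtrot, delta, juliet]
i=0: L=hotel R=hotel -> agree -> hotel
i=1: L=echo, R=juliet=BASE -> take LEFT -> echo
i=2: L=charlie R=charlie -> agree -> charlie
i=3: L=charlie, R=foxtrot=BASE -> take LEFT -> charlie
i=4: L=delta R=delta -> agree -> delta
i=5: L=juliet R=juliet -> agree -> juliet
Index 0 -> hotel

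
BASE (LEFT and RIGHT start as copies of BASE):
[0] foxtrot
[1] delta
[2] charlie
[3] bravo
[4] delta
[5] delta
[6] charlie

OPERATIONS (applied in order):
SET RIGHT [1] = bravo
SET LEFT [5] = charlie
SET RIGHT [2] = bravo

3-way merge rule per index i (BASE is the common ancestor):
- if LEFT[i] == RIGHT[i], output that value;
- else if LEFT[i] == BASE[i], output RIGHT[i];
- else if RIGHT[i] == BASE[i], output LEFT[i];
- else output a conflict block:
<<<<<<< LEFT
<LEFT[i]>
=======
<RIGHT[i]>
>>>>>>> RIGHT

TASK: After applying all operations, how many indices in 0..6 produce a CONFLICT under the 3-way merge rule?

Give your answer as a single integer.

Answer: 0

Derivation:
Final LEFT:  [foxtrot, delta, charlie, bravo, delta, charlie, charlie]
Final RIGHT: [foxtrot, bravo, bravo, bravo, delta, delta, charlie]
i=0: L=foxtrot R=foxtrot -> agree -> foxtrot
i=1: L=delta=BASE, R=bravo -> take RIGHT -> bravo
i=2: L=charlie=BASE, R=bravo -> take RIGHT -> bravo
i=3: L=bravo R=bravo -> agree -> bravo
i=4: L=delta R=delta -> agree -> delta
i=5: L=charlie, R=delta=BASE -> take LEFT -> charlie
i=6: L=charlie R=charlie -> agree -> charlie
Conflict count: 0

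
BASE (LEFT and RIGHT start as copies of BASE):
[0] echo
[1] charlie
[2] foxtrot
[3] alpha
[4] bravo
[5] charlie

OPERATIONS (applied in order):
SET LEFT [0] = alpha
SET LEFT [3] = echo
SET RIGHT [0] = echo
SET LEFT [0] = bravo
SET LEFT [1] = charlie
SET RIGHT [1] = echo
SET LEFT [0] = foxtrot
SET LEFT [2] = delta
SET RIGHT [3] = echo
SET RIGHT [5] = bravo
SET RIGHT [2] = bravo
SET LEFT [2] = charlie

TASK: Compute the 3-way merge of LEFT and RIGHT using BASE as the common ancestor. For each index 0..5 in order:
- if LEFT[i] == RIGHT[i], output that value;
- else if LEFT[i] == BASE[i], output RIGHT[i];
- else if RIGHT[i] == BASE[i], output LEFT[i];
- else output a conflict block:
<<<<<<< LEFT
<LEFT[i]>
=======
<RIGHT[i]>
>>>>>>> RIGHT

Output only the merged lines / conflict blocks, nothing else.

Final LEFT:  [foxtrot, charlie, charlie, echo, bravo, charlie]
Final RIGHT: [echo, echo, bravo, echo, bravo, bravo]
i=0: L=foxtrot, R=echo=BASE -> take LEFT -> foxtrot
i=1: L=charlie=BASE, R=echo -> take RIGHT -> echo
i=2: BASE=foxtrot L=charlie R=bravo all differ -> CONFLICT
i=3: L=echo R=echo -> agree -> echo
i=4: L=bravo R=bravo -> agree -> bravo
i=5: L=charlie=BASE, R=bravo -> take RIGHT -> bravo

Answer: foxtrot
echo
<<<<<<< LEFT
charlie
=======
bravo
>>>>>>> RIGHT
echo
bravo
bravo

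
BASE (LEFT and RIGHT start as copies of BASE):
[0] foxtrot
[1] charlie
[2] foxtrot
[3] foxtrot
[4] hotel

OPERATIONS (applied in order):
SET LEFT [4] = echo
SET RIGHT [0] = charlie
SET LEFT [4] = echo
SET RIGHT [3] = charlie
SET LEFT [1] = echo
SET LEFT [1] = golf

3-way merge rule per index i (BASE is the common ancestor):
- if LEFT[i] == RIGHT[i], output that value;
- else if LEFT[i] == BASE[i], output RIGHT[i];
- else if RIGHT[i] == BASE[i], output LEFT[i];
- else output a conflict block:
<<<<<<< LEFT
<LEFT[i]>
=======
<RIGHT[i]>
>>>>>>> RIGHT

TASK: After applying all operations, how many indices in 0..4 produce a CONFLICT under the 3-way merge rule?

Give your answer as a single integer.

Final LEFT:  [foxtrot, golf, foxtrot, foxtrot, echo]
Final RIGHT: [charlie, charlie, foxtrot, charlie, hotel]
i=0: L=foxtrot=BASE, R=charlie -> take RIGHT -> charlie
i=1: L=golf, R=charlie=BASE -> take LEFT -> golf
i=2: L=foxtrot R=foxtrot -> agree -> foxtrot
i=3: L=foxtrot=BASE, R=charlie -> take RIGHT -> charlie
i=4: L=echo, R=hotel=BASE -> take LEFT -> echo
Conflict count: 0

Answer: 0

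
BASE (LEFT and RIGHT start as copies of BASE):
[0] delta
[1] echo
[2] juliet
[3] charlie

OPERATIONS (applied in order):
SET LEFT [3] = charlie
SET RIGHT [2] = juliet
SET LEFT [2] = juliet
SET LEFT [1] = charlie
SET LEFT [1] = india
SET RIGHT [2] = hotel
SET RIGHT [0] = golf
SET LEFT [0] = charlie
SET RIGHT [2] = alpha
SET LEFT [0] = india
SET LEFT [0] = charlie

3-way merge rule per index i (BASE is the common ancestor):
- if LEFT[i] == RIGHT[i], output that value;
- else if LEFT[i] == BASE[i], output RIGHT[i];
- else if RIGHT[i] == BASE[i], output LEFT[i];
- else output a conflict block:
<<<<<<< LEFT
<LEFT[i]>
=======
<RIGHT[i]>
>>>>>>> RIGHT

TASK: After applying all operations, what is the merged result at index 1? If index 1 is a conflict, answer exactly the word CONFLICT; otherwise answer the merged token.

Final LEFT:  [charlie, india, juliet, charlie]
Final RIGHT: [golf, echo, alpha, charlie]
i=0: BASE=delta L=charlie R=golf all differ -> CONFLICT
i=1: L=india, R=echo=BASE -> take LEFT -> india
i=2: L=juliet=BASE, R=alpha -> take RIGHT -> alpha
i=3: L=charlie R=charlie -> agree -> charlie
Index 1 -> india

Answer: india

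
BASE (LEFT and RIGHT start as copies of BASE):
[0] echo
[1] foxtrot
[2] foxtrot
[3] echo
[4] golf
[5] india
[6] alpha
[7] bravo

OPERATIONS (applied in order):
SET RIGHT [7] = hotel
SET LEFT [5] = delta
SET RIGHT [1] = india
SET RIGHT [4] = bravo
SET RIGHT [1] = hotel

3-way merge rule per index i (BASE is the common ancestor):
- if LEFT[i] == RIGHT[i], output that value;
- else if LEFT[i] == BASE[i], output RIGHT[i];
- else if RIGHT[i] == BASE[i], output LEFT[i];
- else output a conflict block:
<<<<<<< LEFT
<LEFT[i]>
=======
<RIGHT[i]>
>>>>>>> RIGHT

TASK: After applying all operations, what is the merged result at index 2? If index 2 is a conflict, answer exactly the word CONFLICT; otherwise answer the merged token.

Final LEFT:  [echo, foxtrot, foxtrot, echo, golf, delta, alpha, bravo]
Final RIGHT: [echo, hotel, foxtrot, echo, bravo, india, alpha, hotel]
i=0: L=echo R=echo -> agree -> echo
i=1: L=foxtrot=BASE, R=hotel -> take RIGHT -> hotel
i=2: L=foxtrot R=foxtrot -> agree -> foxtrot
i=3: L=echo R=echo -> agree -> echo
i=4: L=golf=BASE, R=bravo -> take RIGHT -> bravo
i=5: L=delta, R=india=BASE -> take LEFT -> delta
i=6: L=alpha R=alpha -> agree -> alpha
i=7: L=bravo=BASE, R=hotel -> take RIGHT -> hotel
Index 2 -> foxtrot

Answer: foxtrot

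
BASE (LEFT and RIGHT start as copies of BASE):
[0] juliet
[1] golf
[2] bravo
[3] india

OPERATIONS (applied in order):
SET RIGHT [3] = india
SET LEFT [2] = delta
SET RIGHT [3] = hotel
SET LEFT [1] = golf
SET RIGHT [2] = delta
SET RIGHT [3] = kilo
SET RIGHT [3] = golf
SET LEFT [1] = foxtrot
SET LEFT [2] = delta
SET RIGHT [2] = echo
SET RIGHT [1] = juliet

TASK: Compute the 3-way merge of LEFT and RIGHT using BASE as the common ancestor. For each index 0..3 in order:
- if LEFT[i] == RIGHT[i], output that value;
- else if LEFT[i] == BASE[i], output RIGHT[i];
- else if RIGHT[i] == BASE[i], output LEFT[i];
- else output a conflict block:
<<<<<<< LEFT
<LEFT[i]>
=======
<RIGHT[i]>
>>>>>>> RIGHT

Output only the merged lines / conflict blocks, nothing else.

Answer: juliet
<<<<<<< LEFT
foxtrot
=======
juliet
>>>>>>> RIGHT
<<<<<<< LEFT
delta
=======
echo
>>>>>>> RIGHT
golf

Derivation:
Final LEFT:  [juliet, foxtrot, delta, india]
Final RIGHT: [juliet, juliet, echo, golf]
i=0: L=juliet R=juliet -> agree -> juliet
i=1: BASE=golf L=foxtrot R=juliet all differ -> CONFLICT
i=2: BASE=bravo L=delta R=echo all differ -> CONFLICT
i=3: L=india=BASE, R=golf -> take RIGHT -> golf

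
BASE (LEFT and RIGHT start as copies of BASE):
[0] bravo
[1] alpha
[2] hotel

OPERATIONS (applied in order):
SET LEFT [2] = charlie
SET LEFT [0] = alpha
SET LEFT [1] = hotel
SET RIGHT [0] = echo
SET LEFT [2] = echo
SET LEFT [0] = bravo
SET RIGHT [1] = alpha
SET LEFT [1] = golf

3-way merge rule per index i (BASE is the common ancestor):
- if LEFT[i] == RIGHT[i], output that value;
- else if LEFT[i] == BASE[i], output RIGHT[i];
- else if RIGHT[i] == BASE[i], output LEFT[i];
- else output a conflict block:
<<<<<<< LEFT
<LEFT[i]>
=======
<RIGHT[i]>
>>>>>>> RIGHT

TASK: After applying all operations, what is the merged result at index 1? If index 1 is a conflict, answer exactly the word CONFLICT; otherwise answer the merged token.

Final LEFT:  [bravo, golf, echo]
Final RIGHT: [echo, alpha, hotel]
i=0: L=bravo=BASE, R=echo -> take RIGHT -> echo
i=1: L=golf, R=alpha=BASE -> take LEFT -> golf
i=2: L=echo, R=hotel=BASE -> take LEFT -> echo
Index 1 -> golf

Answer: golf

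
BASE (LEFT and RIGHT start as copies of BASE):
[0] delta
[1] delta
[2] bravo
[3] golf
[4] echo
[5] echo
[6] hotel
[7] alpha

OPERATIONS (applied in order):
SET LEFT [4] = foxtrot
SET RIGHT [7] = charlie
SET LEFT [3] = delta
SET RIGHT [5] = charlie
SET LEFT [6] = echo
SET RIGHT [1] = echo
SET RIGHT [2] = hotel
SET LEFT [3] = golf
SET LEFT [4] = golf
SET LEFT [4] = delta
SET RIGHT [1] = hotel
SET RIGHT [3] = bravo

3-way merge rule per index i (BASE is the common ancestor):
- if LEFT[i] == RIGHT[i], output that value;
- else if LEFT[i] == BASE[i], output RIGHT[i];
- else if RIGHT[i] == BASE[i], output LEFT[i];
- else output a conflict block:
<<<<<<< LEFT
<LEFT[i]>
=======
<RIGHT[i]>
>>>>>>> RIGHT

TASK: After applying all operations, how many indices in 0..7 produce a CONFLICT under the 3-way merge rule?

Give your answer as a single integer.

Final LEFT:  [delta, delta, bravo, golf, delta, echo, echo, alpha]
Final RIGHT: [delta, hotel, hotel, bravo, echo, charlie, hotel, charlie]
i=0: L=delta R=delta -> agree -> delta
i=1: L=delta=BASE, R=hotel -> take RIGHT -> hotel
i=2: L=bravo=BASE, R=hotel -> take RIGHT -> hotel
i=3: L=golf=BASE, R=bravo -> take RIGHT -> bravo
i=4: L=delta, R=echo=BASE -> take LEFT -> delta
i=5: L=echo=BASE, R=charlie -> take RIGHT -> charlie
i=6: L=echo, R=hotel=BASE -> take LEFT -> echo
i=7: L=alpha=BASE, R=charlie -> take RIGHT -> charlie
Conflict count: 0

Answer: 0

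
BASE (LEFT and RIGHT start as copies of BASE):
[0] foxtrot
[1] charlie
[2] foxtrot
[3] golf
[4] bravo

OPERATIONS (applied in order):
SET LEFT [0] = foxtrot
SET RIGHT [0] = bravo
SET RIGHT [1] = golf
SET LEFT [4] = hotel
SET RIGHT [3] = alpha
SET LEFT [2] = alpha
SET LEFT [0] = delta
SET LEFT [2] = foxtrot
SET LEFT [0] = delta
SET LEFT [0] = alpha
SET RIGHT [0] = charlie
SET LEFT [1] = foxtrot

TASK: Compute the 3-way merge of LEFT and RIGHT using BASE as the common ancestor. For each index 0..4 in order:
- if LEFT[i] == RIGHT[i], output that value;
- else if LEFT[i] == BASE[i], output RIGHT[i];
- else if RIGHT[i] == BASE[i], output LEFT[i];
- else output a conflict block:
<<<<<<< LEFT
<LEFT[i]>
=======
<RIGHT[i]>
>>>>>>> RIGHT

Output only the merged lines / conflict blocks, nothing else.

Answer: <<<<<<< LEFT
alpha
=======
charlie
>>>>>>> RIGHT
<<<<<<< LEFT
foxtrot
=======
golf
>>>>>>> RIGHT
foxtrot
alpha
hotel

Derivation:
Final LEFT:  [alpha, foxtrot, foxtrot, golf, hotel]
Final RIGHT: [charlie, golf, foxtrot, alpha, bravo]
i=0: BASE=foxtrot L=alpha R=charlie all differ -> CONFLICT
i=1: BASE=charlie L=foxtrot R=golf all differ -> CONFLICT
i=2: L=foxtrot R=foxtrot -> agree -> foxtrot
i=3: L=golf=BASE, R=alpha -> take RIGHT -> alpha
i=4: L=hotel, R=bravo=BASE -> take LEFT -> hotel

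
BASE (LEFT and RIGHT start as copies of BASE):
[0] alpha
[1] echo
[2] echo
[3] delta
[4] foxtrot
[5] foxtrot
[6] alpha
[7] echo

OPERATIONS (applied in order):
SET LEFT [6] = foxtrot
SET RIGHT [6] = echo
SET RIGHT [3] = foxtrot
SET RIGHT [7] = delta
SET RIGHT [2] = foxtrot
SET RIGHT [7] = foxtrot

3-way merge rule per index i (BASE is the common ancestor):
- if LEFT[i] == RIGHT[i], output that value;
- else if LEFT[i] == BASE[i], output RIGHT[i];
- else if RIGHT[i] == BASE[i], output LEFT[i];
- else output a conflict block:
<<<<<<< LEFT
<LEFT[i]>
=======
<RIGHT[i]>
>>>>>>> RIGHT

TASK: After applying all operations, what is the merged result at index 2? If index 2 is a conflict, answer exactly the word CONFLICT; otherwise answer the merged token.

Answer: foxtrot

Derivation:
Final LEFT:  [alpha, echo, echo, delta, foxtrot, foxtrot, foxtrot, echo]
Final RIGHT: [alpha, echo, foxtrot, foxtrot, foxtrot, foxtrot, echo, foxtrot]
i=0: L=alpha R=alpha -> agree -> alpha
i=1: L=echo R=echo -> agree -> echo
i=2: L=echo=BASE, R=foxtrot -> take RIGHT -> foxtrot
i=3: L=delta=BASE, R=foxtrot -> take RIGHT -> foxtrot
i=4: L=foxtrot R=foxtrot -> agree -> foxtrot
i=5: L=foxtrot R=foxtrot -> agree -> foxtrot
i=6: BASE=alpha L=foxtrot R=echo all differ -> CONFLICT
i=7: L=echo=BASE, R=foxtrot -> take RIGHT -> foxtrot
Index 2 -> foxtrot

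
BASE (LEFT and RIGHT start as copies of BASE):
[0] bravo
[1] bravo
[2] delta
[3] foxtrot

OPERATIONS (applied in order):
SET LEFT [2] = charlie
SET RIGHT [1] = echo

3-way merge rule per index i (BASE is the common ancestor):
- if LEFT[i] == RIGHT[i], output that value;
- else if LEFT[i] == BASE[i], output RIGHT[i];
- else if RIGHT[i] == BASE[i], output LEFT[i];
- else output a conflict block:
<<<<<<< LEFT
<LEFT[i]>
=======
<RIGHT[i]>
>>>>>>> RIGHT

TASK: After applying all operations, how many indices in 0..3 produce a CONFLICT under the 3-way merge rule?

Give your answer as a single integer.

Final LEFT:  [bravo, bravo, charlie, foxtrot]
Final RIGHT: [bravo, echo, delta, foxtrot]
i=0: L=bravo R=bravo -> agree -> bravo
i=1: L=bravo=BASE, R=echo -> take RIGHT -> echo
i=2: L=charlie, R=delta=BASE -> take LEFT -> charlie
i=3: L=foxtrot R=foxtrot -> agree -> foxtrot
Conflict count: 0

Answer: 0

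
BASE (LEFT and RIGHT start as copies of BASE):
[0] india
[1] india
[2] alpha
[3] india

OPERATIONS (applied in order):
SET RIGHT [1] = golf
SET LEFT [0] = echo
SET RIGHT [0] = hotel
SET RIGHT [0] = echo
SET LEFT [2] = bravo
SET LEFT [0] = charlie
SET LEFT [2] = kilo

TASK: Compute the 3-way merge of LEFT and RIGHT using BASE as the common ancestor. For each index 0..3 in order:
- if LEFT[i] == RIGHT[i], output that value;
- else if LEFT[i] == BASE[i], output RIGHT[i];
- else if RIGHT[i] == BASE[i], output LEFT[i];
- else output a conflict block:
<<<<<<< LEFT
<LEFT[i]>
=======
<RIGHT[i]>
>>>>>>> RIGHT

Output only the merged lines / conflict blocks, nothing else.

Final LEFT:  [charlie, india, kilo, india]
Final RIGHT: [echo, golf, alpha, india]
i=0: BASE=india L=charlie R=echo all differ -> CONFLICT
i=1: L=india=BASE, R=golf -> take RIGHT -> golf
i=2: L=kilo, R=alpha=BASE -> take LEFT -> kilo
i=3: L=india R=india -> agree -> india

Answer: <<<<<<< LEFT
charlie
=======
echo
>>>>>>> RIGHT
golf
kilo
india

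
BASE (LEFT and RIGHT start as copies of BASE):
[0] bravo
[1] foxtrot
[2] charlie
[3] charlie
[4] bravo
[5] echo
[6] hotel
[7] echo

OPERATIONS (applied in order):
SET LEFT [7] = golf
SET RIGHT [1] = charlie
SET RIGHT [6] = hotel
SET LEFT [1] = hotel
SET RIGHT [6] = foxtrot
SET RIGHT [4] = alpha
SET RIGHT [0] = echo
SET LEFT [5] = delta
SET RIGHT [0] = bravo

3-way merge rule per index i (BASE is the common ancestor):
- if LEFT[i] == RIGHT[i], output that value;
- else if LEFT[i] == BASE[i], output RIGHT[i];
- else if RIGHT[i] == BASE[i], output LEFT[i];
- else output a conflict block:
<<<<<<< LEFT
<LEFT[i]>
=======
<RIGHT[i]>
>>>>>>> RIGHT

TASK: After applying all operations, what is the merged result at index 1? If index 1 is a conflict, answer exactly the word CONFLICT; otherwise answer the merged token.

Final LEFT:  [bravo, hotel, charlie, charlie, bravo, delta, hotel, golf]
Final RIGHT: [bravo, charlie, charlie, charlie, alpha, echo, foxtrot, echo]
i=0: L=bravo R=bravo -> agree -> bravo
i=1: BASE=foxtrot L=hotel R=charlie all differ -> CONFLICT
i=2: L=charlie R=charlie -> agree -> charlie
i=3: L=charlie R=charlie -> agree -> charlie
i=4: L=bravo=BASE, R=alpha -> take RIGHT -> alpha
i=5: L=delta, R=echo=BASE -> take LEFT -> delta
i=6: L=hotel=BASE, R=foxtrot -> take RIGHT -> foxtrot
i=7: L=golf, R=echo=BASE -> take LEFT -> golf
Index 1 -> CONFLICT

Answer: CONFLICT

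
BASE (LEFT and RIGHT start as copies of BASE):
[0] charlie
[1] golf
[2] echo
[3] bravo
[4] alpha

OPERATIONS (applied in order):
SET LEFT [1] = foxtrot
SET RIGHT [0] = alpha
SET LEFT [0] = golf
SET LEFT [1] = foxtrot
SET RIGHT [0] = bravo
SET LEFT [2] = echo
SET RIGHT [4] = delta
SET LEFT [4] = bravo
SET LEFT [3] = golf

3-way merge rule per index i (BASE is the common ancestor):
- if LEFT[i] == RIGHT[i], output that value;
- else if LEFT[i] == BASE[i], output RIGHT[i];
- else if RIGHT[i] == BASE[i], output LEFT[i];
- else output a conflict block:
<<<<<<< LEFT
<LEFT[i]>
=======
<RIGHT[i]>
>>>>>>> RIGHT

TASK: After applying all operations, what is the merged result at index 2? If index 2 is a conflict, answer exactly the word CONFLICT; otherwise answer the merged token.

Answer: echo

Derivation:
Final LEFT:  [golf, foxtrot, echo, golf, bravo]
Final RIGHT: [bravo, golf, echo, bravo, delta]
i=0: BASE=charlie L=golf R=bravo all differ -> CONFLICT
i=1: L=foxtrot, R=golf=BASE -> take LEFT -> foxtrot
i=2: L=echo R=echo -> agree -> echo
i=3: L=golf, R=bravo=BASE -> take LEFT -> golf
i=4: BASE=alpha L=bravo R=delta all differ -> CONFLICT
Index 2 -> echo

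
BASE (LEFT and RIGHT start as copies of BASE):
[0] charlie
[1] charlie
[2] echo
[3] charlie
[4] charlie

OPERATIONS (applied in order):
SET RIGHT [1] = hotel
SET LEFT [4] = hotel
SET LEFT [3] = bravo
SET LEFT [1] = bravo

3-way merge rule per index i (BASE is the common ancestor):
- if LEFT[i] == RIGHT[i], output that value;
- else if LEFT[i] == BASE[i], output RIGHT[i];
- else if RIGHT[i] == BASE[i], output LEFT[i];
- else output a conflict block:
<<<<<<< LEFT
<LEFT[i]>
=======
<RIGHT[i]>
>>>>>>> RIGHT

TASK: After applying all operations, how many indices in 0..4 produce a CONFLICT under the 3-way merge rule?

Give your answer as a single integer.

Final LEFT:  [charlie, bravo, echo, bravo, hotel]
Final RIGHT: [charlie, hotel, echo, charlie, charlie]
i=0: L=charlie R=charlie -> agree -> charlie
i=1: BASE=charlie L=bravo R=hotel all differ -> CONFLICT
i=2: L=echo R=echo -> agree -> echo
i=3: L=bravo, R=charlie=BASE -> take LEFT -> bravo
i=4: L=hotel, R=charlie=BASE -> take LEFT -> hotel
Conflict count: 1

Answer: 1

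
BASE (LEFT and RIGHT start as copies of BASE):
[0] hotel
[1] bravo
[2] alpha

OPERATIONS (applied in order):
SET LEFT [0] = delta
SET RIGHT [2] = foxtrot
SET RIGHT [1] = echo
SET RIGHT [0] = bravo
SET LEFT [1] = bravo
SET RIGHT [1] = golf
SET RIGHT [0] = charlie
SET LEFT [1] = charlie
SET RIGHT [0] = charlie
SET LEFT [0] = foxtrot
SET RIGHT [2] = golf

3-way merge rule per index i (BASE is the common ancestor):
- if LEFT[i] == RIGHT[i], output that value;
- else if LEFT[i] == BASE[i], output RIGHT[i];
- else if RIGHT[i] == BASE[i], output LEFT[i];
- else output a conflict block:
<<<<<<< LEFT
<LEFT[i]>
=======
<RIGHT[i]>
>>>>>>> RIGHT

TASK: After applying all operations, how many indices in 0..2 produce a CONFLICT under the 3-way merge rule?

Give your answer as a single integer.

Final LEFT:  [foxtrot, charlie, alpha]
Final RIGHT: [charlie, golf, golf]
i=0: BASE=hotel L=foxtrot R=charlie all differ -> CONFLICT
i=1: BASE=bravo L=charlie R=golf all differ -> CONFLICT
i=2: L=alpha=BASE, R=golf -> take RIGHT -> golf
Conflict count: 2

Answer: 2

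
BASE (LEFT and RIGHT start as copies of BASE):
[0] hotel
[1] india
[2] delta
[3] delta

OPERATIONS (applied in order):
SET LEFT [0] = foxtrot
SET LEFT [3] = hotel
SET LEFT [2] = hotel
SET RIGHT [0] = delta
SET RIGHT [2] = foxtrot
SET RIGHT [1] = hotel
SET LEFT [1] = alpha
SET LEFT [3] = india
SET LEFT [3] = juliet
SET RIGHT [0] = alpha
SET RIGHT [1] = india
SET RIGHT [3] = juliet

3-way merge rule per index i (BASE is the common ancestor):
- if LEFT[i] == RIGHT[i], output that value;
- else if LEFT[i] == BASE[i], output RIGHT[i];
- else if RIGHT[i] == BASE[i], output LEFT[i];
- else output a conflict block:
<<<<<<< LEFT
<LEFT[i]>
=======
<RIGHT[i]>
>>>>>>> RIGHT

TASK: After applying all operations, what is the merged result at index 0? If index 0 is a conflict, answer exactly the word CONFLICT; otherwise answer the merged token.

Final LEFT:  [foxtrot, alpha, hotel, juliet]
Final RIGHT: [alpha, india, foxtrot, juliet]
i=0: BASE=hotel L=foxtrot R=alpha all differ -> CONFLICT
i=1: L=alpha, R=india=BASE -> take LEFT -> alpha
i=2: BASE=delta L=hotel R=foxtrot all differ -> CONFLICT
i=3: L=juliet R=juliet -> agree -> juliet
Index 0 -> CONFLICT

Answer: CONFLICT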